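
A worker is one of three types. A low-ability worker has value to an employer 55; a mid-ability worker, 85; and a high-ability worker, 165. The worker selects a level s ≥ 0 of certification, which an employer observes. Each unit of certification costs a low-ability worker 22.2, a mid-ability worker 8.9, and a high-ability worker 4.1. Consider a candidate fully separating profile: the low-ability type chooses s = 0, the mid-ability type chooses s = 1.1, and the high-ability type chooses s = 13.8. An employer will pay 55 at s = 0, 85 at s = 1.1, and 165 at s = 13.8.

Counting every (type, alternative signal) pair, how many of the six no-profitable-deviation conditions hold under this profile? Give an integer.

5

Low-ability (own payoff 55): to s=1.1 gives 85 − 22.2×1.1 = 60.58 → profitable ✗; to s=13.8 gives 165 − 22.2×13.8 = -141.36 → no gain ✓.
High-ability (own payoff 165 − 4.1×13.8 = 108.42): to s=0 gives 55 → no gain ✓; to s=1.1 gives 85 − 4.1×1.1 = 80.49 → no gain ✓.
Mid-ability (own payoff 85 − 8.9×1.1 = 75.21): to s=0 gives 55 → no gain ✓; to s=13.8 gives 165 − 8.9×13.8 = 42.18 → no gain ✓.
5 of the 6 constraints hold; not an equilibrium.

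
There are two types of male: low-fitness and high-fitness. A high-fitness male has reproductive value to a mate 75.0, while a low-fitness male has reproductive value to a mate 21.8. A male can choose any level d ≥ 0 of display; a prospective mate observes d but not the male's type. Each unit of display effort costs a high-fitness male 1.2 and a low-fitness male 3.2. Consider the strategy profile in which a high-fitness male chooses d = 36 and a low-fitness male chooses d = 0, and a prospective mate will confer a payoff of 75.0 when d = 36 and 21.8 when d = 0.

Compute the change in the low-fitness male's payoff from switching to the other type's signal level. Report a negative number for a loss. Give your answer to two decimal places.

-62.00

Playing d = 0 the low-fitness male receives 21.8.
Deviating to d = 36 brings payment 75.0 at cost 3.2 × 36 = 115.2, netting -40.2.
Gain from deviating: -40.2 − 21.8 = -62.00.
The gain is negative, so the low-fitness type's incentive-compatibility constraint is satisfied.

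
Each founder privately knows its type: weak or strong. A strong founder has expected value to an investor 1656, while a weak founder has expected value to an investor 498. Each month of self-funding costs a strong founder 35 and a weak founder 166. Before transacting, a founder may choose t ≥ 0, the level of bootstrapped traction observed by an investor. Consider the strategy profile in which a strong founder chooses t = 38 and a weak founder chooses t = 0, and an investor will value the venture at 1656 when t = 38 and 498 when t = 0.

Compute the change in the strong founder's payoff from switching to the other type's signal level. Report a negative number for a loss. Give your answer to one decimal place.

172.0

Playing t = 38 the strong founder receives 1656 − 35 × 38 = 326.
Deviating to t = 0 yields 498 instead.
Gain from deviating: 498 − 326 = 172.0.
The gain is positive, so the strong type's incentive-compatibility constraint is violated — this profile is not a separating equilibrium.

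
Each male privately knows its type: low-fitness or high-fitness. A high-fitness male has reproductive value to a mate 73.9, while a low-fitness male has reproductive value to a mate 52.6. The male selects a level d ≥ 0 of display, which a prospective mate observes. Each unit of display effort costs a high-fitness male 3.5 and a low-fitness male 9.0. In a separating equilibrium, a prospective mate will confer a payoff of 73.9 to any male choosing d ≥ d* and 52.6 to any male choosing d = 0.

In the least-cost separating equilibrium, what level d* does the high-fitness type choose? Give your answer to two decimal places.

A low-fitness male choosing d = 0 receives 52.6.
Imitating at d* instead would pay 73.9 at cost 9.0·d*, netting 73.9 − 9.0·d*.
Indifference: 52.6 = 73.9 − 9.0·d*, so d* = (73.9 − 52.6) / 9.0 ≈ 2.37.
This is the low-fitness type's binding incentive-compatibility constraint; any d ≥ 2.37 sustains separation on that side.

2.37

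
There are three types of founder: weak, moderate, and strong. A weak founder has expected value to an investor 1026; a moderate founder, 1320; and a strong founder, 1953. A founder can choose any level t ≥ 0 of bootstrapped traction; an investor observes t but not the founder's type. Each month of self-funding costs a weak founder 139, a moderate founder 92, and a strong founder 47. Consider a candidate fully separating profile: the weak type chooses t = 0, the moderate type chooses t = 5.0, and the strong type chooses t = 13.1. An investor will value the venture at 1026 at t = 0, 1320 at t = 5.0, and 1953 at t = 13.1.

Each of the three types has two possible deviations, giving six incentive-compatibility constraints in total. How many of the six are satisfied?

5

Moderate (own payoff 1320 − 92×5.0 = 860): to t=0 gives 1026 → profitable ✗; to t=13.1 gives 1953 − 92×13.1 = 747.8 → no gain ✓.
Weak (own payoff 1026): to t=5.0 gives 1320 − 139×5.0 = 625 → no gain ✓; to t=13.1 gives 1953 − 139×13.1 = 132.1 → no gain ✓.
Strong (own payoff 1953 − 47×13.1 = 1337.3): to t=0 gives 1026 → no gain ✓; to t=5.0 gives 1320 − 47×5.0 = 1085 → no gain ✓.
5 of the 6 constraints hold; not an equilibrium.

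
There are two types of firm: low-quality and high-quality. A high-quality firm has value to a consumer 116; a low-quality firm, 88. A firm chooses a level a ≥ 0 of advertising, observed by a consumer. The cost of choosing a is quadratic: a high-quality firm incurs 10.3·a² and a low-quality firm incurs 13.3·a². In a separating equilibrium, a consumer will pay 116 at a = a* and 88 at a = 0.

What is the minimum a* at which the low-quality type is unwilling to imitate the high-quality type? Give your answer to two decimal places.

1.45

The low-quality type at a = 0 receives 88; imitating at a* yields 116 − 13.3·a*².
Indifference: 88 = 116 − 13.3·a*², so a*² = (116 − 88) / 13.3 ≈ 2.1053.
a* = √2.1053 ≈ 1.45.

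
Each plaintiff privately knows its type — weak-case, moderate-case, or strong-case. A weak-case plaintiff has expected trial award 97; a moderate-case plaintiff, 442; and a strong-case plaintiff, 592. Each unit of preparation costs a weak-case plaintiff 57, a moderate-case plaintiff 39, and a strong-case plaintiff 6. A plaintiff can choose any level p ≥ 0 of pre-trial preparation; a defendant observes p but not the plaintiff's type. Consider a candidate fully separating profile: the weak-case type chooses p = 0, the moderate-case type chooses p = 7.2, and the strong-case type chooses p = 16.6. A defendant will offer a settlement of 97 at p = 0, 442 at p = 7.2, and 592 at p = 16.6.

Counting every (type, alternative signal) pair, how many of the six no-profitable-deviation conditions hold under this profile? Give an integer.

Moderate-case (own payoff 442 − 39×7.2 = 161.2): to p=0 gives 97 → no gain ✓; to p=16.6 gives 592 − 39×16.6 = -55.4 → no gain ✓.
Strong-case (own payoff 592 − 6×16.6 = 492.4): to p=0 gives 97 → no gain ✓; to p=7.2 gives 442 − 6×7.2 = 398.8 → no gain ✓.
Weak-case (own payoff 97): to p=7.2 gives 442 − 57×7.2 = 31.6 → no gain ✓; to p=16.6 gives 592 − 57×16.6 = -354.2 → no gain ✓.
6 of the 6 constraints hold; this profile is a separating equilibrium.

6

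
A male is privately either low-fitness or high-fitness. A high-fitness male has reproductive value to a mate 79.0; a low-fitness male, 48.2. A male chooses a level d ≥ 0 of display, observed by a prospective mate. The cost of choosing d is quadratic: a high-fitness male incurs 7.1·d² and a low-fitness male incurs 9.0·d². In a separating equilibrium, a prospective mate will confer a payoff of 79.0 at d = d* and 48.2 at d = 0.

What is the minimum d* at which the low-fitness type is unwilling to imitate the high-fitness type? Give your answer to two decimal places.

The low-fitness type at d = 0 receives 48.2; imitating at d* yields 79.0 − 9.0·d*².
Indifference: 48.2 = 79.0 − 9.0·d*², so d*² = (79.0 − 48.2) / 9.0 ≈ 3.4222.
d* = √3.4222 ≈ 1.85.

1.85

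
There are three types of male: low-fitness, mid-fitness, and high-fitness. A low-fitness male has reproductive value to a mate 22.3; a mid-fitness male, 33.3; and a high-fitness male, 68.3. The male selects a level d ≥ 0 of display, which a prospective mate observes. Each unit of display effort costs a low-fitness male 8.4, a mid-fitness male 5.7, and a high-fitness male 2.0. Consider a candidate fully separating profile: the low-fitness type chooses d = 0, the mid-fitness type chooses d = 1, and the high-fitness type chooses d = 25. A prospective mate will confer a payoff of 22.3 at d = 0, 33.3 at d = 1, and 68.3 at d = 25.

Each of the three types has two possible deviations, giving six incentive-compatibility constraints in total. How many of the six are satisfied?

3

Mid-fitness (own payoff 33.3 − 5.7×1 = 27.6): to d=0 gives 22.3 → no gain ✓; to d=25 gives 68.3 − 5.7×25 = -74.2 → no gain ✓.
High-fitness (own payoff 68.3 − 2.0×25 = 18.3): to d=0 gives 22.3 → profitable ✗; to d=1 gives 33.3 − 2.0×1 = 31.3 → profitable ✗.
Low-fitness (own payoff 22.3): to d=1 gives 33.3 − 8.4×1 = 24.9 → profitable ✗; to d=25 gives 68.3 − 8.4×25 = -141.7 → no gain ✓.
3 of the 6 constraints hold; not an equilibrium.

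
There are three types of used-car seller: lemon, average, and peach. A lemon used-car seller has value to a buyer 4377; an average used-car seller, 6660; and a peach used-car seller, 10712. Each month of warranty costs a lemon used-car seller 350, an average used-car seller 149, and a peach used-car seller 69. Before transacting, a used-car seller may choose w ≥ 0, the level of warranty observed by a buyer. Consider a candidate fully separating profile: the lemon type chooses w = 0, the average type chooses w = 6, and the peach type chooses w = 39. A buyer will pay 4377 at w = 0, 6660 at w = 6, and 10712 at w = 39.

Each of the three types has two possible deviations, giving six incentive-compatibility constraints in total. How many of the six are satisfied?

Lemon (own payoff 4377): to w=6 gives 6660 − 350×6 = 4560 → profitable ✗; to w=39 gives 10712 − 350×39 = -2938 → no gain ✓.
Peach (own payoff 10712 − 69×39 = 8021): to w=0 gives 4377 → no gain ✓; to w=6 gives 6660 − 69×6 = 6246 → no gain ✓.
Average (own payoff 6660 − 149×6 = 5766): to w=0 gives 4377 → no gain ✓; to w=39 gives 10712 − 149×39 = 4901 → no gain ✓.
5 of the 6 constraints hold; not an equilibrium.

5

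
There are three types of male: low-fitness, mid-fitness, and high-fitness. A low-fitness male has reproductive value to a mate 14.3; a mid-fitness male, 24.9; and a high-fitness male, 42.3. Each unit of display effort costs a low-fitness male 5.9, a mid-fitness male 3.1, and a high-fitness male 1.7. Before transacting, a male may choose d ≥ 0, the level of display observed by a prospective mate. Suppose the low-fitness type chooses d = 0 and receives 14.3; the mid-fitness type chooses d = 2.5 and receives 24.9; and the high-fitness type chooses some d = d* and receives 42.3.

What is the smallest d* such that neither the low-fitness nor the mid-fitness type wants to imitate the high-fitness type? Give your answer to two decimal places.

Low-fitness type (on-path payoff 14.3) won't mimic when 14.3 ≥ 42.3 − 5.9·d*, i.e. d* ≥ 4.75.
Mid-fitness type (on-path payoff 24.9 − 3.1×2.5 = 17.15) won't mimic when 17.15 ≥ 42.3 − 3.1·d*, i.e. d* ≥ 8.11.
Both must hold, so d* = max(4.75, 8.11) = 8.11. The mid-fitness type's constraint binds.

8.11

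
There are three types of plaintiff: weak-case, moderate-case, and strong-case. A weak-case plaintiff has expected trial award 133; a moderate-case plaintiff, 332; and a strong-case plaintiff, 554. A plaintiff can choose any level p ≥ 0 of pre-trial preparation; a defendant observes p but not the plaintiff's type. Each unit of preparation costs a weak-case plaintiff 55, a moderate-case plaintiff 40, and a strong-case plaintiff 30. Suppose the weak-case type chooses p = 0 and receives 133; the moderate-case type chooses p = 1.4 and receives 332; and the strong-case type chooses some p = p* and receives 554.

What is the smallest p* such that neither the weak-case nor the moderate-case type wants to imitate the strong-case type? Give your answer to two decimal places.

7.65

Weak-case type (on-path payoff 133) won't mimic when 133 ≥ 554 − 55·p*, i.e. p* ≥ 7.65.
Moderate-case type (on-path payoff 332 − 40×1.4 = 276) won't mimic when 276 ≥ 554 − 40·p*, i.e. p* ≥ 6.95.
Both must hold, so p* = max(7.65, 6.95) = 7.65. The weak-case type's constraint binds.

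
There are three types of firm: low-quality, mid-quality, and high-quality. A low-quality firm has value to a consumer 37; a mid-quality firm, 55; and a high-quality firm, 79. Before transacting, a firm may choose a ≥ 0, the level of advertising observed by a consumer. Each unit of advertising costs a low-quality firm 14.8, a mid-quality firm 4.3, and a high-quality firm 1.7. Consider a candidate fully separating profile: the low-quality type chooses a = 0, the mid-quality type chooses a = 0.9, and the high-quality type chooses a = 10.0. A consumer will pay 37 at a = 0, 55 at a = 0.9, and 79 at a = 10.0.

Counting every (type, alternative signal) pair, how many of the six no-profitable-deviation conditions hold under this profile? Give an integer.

5

High-quality (own payoff 79 − 1.7×10.0 = 62): to a=0 gives 37 → no gain ✓; to a=0.9 gives 55 − 1.7×0.9 = 53.47 → no gain ✓.
Mid-quality (own payoff 55 − 4.3×0.9 = 51.13): to a=0 gives 37 → no gain ✓; to a=10.0 gives 79 − 4.3×10.0 = 36 → no gain ✓.
Low-quality (own payoff 37): to a=0.9 gives 55 − 14.8×0.9 = 41.68 → profitable ✗; to a=10.0 gives 79 − 14.8×10.0 = -69 → no gain ✓.
5 of the 6 constraints hold; not an equilibrium.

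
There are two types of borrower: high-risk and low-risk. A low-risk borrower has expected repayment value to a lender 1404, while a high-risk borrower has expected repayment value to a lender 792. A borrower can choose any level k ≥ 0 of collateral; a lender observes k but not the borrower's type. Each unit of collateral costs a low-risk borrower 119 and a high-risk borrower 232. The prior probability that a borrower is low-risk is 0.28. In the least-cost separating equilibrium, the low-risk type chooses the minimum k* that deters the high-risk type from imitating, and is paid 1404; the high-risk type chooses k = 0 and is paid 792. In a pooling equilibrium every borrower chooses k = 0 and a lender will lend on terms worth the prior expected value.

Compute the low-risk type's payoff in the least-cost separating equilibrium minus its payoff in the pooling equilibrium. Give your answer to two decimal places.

126.73

Least-cost separating signal: k* solves 792 = 1404 − 232·k*, so k* = (1404 − 792)/232 ≈ 2.6379.
Low-risk type's separating payoff: 1404 − 119 × k* = 1404 − 119 × (1404 − 792)/232 = 1404 − 72828/232 ≈ 1090.0862.
Pooling payoff: 0.28 × 1404 + 0.72 × 792 = 963.36.
Difference: 1090.0862 − 963.36 = 126.7262, i.e. 126.73 to two decimal places.
The low-risk type prefers to separate.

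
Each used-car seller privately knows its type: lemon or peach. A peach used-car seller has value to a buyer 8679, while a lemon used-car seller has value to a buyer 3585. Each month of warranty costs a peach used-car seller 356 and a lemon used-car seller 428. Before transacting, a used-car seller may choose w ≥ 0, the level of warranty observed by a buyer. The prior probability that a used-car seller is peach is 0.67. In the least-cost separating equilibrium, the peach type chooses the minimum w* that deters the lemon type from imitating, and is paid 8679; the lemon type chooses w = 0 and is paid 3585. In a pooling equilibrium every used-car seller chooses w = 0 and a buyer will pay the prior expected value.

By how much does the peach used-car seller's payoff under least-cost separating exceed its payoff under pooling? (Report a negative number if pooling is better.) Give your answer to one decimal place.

Least-cost separating signal: w* solves 3585 = 8679 − 428·w*, so w* = (8679 − 3585)/428 ≈ 11.9019.
Peach type's separating payoff: 8679 − 356 × w* = 8679 − 356 × (8679 − 3585)/428 = 8679 − 1813464/428 ≈ 4441.935.
Pooling payoff: 0.67 × 8679 + 0.33 × 3585 = 6997.98.
Difference: 4441.935 − 6997.98 = -2556.045, i.e. -2556.0 to one decimal place.
The peach type would prefer the pooling outcome.

-2556.0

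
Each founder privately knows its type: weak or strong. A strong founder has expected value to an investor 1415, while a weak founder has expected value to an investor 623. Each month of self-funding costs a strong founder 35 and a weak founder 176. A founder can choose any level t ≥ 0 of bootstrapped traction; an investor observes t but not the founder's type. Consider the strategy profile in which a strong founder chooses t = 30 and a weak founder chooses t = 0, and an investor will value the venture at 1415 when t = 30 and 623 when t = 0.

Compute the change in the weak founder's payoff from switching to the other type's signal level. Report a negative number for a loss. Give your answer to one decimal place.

-4488.0

Playing t = 0 the weak founder receives 623.
Deviating to t = 30 brings payment 1415 at cost 176 × 30 = 5280, netting -3865.
Gain from deviating: -3865 − 623 = -4488.0.
The gain is negative, so the weak type's incentive-compatibility constraint is satisfied.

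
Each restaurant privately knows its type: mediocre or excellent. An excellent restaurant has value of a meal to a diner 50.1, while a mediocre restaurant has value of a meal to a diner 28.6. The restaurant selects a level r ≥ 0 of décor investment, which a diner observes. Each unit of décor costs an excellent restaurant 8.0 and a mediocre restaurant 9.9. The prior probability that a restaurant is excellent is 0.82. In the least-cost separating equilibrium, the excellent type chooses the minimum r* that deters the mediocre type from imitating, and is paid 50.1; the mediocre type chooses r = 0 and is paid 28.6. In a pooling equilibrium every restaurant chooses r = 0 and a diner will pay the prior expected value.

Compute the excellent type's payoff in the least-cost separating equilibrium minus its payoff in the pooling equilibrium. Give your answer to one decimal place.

Least-cost separating signal: r* solves 28.6 = 50.1 − 9.9·r*, so r* = (50.1 − 28.6)/9.9 ≈ 2.1717.
Excellent type's separating payoff: 50.1 − 8.0 × r* = 50.1 − 8.0 × (50.1 − 28.6)/9.9 = 50.1 − 172/9.9 ≈ 32.726.
Pooling payoff: 0.82 × 50.1 + 0.18 × 28.6 = 46.23.
Difference: 32.726 − 46.23 = -13.504, i.e. -13.5 to one decimal place.
The excellent type would prefer the pooling outcome.

-13.5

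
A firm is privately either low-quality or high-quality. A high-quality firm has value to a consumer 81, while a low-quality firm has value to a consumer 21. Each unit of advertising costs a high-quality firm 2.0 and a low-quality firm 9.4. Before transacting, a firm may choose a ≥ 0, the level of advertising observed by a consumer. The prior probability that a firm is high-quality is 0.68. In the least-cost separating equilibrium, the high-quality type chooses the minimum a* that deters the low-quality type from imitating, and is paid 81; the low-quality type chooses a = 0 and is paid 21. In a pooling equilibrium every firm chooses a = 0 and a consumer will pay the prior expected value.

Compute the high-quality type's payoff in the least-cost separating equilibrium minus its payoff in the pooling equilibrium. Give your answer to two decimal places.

Least-cost separating signal: a* solves 21 = 81 − 9.4·a*, so a* = (81 − 21)/9.4 ≈ 6.3830.
High-quality type's separating payoff: 81 − 2.0 × a* = 81 − 2.0 × (81 − 21)/9.4 = 81 − 120/9.4 ≈ 68.2340.
Pooling payoff: 0.68 × 81 + 0.32 × 21 = 61.8.
Difference: 68.2340 − 61.8 = 6.434, i.e. 6.43 to two decimal places.
The high-quality type prefers to separate.

6.43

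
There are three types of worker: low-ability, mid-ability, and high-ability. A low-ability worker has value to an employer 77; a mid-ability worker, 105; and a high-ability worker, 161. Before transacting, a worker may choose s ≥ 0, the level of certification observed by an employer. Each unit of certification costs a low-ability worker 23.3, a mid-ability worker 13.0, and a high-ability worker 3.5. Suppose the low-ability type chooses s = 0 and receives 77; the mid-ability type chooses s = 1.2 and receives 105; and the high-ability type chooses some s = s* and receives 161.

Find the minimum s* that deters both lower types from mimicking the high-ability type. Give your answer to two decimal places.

5.51

Mid-ability type (on-path payoff 105 − 13.0×1.2 = 89.4) won't mimic when 89.4 ≥ 161 − 13.0·s*, i.e. s* ≥ 5.51.
Low-ability type (on-path payoff 77) won't mimic when 77 ≥ 161 − 23.3·s*, i.e. s* ≥ 3.61.
Both must hold, so s* = max(3.61, 5.51) = 5.51. The mid-ability type's constraint binds.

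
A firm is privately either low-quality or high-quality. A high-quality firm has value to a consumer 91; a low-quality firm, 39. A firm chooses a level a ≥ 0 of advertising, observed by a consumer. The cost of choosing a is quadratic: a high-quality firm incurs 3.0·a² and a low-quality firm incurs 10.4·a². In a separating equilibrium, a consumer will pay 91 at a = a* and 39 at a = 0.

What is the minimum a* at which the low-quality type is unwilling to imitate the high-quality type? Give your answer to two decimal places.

The low-quality type at a = 0 receives 39; imitating at a* yields 91 − 10.4·a*².
Indifference: 39 = 91 − 10.4·a*², so a*² = (91 − 39) / 10.4 = 5.
a* = √5 ≈ 2.24.

2.24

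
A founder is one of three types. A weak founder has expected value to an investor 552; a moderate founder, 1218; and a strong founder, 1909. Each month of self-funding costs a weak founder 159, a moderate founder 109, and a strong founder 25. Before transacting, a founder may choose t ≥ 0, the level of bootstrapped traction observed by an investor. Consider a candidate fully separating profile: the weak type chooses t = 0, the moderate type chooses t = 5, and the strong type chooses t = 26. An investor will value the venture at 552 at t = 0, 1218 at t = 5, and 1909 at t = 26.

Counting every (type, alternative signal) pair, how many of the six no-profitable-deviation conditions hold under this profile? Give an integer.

Weak (own payoff 552): to t=5 gives 1218 − 159×5 = 423 → no gain ✓; to t=26 gives 1909 − 159×26 = -2225 → no gain ✓.
Strong (own payoff 1909 − 25×26 = 1259): to t=0 gives 552 → no gain ✓; to t=5 gives 1218 − 25×5 = 1093 → no gain ✓.
Moderate (own payoff 1218 − 109×5 = 673): to t=0 gives 552 → no gain ✓; to t=26 gives 1909 − 109×26 = -925 → no gain ✓.
6 of the 6 constraints hold; this profile is a separating equilibrium.

6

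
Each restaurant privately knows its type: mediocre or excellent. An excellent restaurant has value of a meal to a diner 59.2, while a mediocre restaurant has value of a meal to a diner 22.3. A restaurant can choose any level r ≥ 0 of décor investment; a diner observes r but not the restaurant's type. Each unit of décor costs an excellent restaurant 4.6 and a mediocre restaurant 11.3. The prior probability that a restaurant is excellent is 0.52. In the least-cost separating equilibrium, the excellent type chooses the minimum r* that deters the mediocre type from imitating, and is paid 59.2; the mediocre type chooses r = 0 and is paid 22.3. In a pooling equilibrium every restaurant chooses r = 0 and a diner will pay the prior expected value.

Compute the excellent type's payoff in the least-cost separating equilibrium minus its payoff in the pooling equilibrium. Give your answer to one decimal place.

2.7

Least-cost separating signal: r* solves 22.3 = 59.2 − 11.3·r*, so r* = (59.2 − 22.3)/11.3 ≈ 3.2655.
Excellent type's separating payoff: 59.2 − 4.6 × r* = 59.2 − 4.6 × (59.2 − 22.3)/11.3 = 59.2 − 169.74/11.3 ≈ 44.179.
Pooling payoff: 0.52 × 59.2 + 0.48 × 22.3 = 41.488.
Difference: 44.179 − 41.488 = 2.691, i.e. 2.7 to one decimal place.
The excellent type prefers to separate.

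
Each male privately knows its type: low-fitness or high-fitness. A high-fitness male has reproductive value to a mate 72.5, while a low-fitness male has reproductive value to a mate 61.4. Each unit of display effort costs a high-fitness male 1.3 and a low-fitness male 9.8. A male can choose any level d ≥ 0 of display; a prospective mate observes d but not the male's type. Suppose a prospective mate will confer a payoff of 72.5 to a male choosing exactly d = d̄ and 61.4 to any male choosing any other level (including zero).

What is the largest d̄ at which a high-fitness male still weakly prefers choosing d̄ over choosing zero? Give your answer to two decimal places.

Choosing d̄ yields the high-fitness type 72.5 − 1.3·d̄; choosing zero yields 61.4.
The high-fitness type is indifferent at 72.5 − 1.3·d̄ = 61.4, i.e. d̄ = (72.5 − 61.4) / 1.3 ≈ 8.54.
For any d̄ above 8.54 the high-fitness type would rather pool at zero, so separation collapses.

8.54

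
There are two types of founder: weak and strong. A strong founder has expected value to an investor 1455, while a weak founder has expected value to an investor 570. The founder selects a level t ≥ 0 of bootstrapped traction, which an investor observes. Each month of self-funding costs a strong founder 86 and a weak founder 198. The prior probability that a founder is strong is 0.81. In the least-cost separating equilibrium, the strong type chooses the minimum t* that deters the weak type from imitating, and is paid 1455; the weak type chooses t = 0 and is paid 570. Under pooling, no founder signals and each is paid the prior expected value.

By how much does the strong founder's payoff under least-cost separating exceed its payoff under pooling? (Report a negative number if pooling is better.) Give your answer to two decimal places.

Least-cost separating signal: t* solves 570 = 1455 − 198·t*, so t* = (1455 − 570)/198 ≈ 4.4697.
Strong type's separating payoff: 1455 − 86 × t* = 1455 − 86 × (1455 − 570)/198 = 1455 − 76110/198 ≈ 1070.6061.
Pooling payoff: 0.81 × 1455 + 0.19 × 570 = 1286.85.
Difference: 1070.6061 − 1286.85 = -216.2439, i.e. -216.24 to two decimal places.
The strong type would prefer the pooling outcome.

-216.24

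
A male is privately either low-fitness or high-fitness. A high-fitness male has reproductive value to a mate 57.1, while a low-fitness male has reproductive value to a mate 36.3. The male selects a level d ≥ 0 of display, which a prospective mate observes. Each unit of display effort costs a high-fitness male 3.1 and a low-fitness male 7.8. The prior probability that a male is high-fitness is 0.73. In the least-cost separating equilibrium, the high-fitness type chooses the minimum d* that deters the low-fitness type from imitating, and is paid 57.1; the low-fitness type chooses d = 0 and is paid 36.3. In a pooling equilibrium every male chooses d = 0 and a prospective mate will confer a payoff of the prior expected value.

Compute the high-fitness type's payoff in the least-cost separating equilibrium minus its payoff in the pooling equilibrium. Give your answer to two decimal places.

-2.65

Least-cost separating signal: d* solves 36.3 = 57.1 − 7.8·d*, so d* = (57.1 − 36.3)/7.8 ≈ 2.6667.
High-fitness type's separating payoff: 57.1 − 3.1 × d* = 57.1 − 3.1 × (57.1 − 36.3)/7.8 = 57.1 − 64.48/7.8 ≈ 48.8333.
Pooling payoff: 0.73 × 57.1 + 0.27 × 36.3 = 51.484.
Difference: 48.8333 − 51.484 = -2.6507, i.e. -2.65 to two decimal places.
The high-fitness type would prefer the pooling outcome.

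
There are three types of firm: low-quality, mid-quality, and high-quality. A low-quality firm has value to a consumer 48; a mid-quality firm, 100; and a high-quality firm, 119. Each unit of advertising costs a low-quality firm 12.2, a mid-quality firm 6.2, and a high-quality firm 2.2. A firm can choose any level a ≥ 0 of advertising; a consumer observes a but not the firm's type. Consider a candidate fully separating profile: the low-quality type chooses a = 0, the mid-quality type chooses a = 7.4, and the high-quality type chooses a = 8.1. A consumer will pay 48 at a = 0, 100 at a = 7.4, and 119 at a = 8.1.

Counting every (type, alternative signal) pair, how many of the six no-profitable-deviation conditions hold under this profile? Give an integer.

5

Low-quality (own payoff 48): to a=7.4 gives 100 − 12.2×7.4 = 9.72 → no gain ✓; to a=8.1 gives 119 − 12.2×8.1 = 20.18 → no gain ✓.
High-quality (own payoff 119 − 2.2×8.1 = 101.18): to a=0 gives 48 → no gain ✓; to a=7.4 gives 100 − 2.2×7.4 = 83.72 → no gain ✓.
Mid-quality (own payoff 100 − 6.2×7.4 = 54.12): to a=0 gives 48 → no gain ✓; to a=8.1 gives 119 − 6.2×8.1 = 68.78 → profitable ✗.
5 of the 6 constraints hold; not an equilibrium.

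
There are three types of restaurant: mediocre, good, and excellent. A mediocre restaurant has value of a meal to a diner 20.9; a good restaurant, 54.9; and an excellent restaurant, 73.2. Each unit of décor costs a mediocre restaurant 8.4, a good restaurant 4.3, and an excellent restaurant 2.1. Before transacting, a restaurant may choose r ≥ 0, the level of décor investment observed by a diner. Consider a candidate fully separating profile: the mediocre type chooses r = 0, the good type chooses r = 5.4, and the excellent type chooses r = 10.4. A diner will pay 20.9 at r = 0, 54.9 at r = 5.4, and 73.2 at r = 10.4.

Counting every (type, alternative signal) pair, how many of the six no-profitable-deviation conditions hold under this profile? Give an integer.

Good (own payoff 54.9 − 4.3×5.4 = 31.68): to r=0 gives 20.9 → no gain ✓; to r=10.4 gives 73.2 − 4.3×10.4 = 28.48 → no gain ✓.
Excellent (own payoff 73.2 − 2.1×10.4 = 51.36): to r=0 gives 20.9 → no gain ✓; to r=5.4 gives 54.9 − 2.1×5.4 = 43.56 → no gain ✓.
Mediocre (own payoff 20.9): to r=5.4 gives 54.9 − 8.4×5.4 = 9.54 → no gain ✓; to r=10.4 gives 73.2 − 8.4×10.4 = -14.16 → no gain ✓.
6 of the 6 constraints hold; this profile is a separating equilibrium.

6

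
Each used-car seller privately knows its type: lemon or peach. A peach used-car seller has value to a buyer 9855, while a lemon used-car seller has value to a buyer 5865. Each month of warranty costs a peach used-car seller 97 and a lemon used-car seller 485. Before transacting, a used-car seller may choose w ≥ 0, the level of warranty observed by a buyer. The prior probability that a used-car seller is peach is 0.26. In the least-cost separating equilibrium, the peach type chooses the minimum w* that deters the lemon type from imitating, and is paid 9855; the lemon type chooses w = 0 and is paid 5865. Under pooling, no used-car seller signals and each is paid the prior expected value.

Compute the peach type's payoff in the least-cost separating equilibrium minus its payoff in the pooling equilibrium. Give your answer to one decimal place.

Least-cost separating signal: w* solves 5865 = 9855 − 485·w*, so w* = (9855 − 5865)/485 ≈ 8.2268.
Peach type's separating payoff: 9855 − 97 × w* = 9855 − 97 × (9855 − 5865)/485 = 9855 − 387030/485 = 9057.
Pooling payoff: 0.26 × 9855 + 0.74 × 5865 = 6902.4.
Difference: 9057 − 6902.4 = 2154.6.
The peach type prefers to separate.

2154.6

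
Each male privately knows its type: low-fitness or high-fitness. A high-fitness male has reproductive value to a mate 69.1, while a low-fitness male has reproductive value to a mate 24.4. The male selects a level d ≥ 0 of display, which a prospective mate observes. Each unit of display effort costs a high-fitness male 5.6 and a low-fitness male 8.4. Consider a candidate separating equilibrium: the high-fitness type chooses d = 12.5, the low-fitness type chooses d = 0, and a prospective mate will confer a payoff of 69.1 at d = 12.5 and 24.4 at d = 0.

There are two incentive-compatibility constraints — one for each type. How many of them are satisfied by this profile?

Low-fitness type: stay at 0 → 24.4; mimic → 69.1 − 8.4 × 12.5 = -35.9. IC holds (24.4 ≥ -35.9).
High-fitness type: signal → 69.1 − 5.6 × 12.5 = -0.9; deviate to 0 → 24.4. IC fails (-0.9 < 24.4).
1 of 2 constraints hold, so this profile is not an equilibrium.

1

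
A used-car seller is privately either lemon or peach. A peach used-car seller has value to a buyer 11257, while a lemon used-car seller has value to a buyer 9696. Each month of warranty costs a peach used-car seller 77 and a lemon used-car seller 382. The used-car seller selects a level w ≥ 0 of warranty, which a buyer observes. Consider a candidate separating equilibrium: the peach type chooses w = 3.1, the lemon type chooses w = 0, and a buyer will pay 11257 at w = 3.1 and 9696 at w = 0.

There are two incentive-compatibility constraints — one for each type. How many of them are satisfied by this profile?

1

Peach type: signal → 11257 − 77 × 3.1 = 11018.3; deviate to 0 → 9696. IC holds (11018.3 ≥ 9696).
Lemon type: stay at 0 → 9696; mimic → 11257 − 382 × 3.1 = 10072.8. IC fails (9696 < 10072.8).
1 of 2 constraints hold, so this profile is not an equilibrium.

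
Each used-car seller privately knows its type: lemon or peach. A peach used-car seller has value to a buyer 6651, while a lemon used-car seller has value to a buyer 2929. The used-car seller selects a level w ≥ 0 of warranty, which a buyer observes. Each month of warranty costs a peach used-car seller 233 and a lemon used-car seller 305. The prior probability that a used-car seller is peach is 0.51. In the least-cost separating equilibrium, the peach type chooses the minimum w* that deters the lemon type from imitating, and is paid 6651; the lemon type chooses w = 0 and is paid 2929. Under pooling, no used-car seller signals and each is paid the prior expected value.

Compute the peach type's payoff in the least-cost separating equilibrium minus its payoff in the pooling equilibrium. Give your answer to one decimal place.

-1019.6

Least-cost separating signal: w* solves 2929 = 6651 − 305·w*, so w* = (6651 − 2929)/305 ≈ 12.2033.
Peach type's separating payoff: 6651 − 233 × w* = 6651 − 233 × (6651 − 2929)/305 = 6651 − 867226/305 ≈ 3807.636.
Pooling payoff: 0.51 × 6651 + 0.49 × 2929 = 4827.22.
Difference: 3807.636 − 4827.22 = -1019.584, i.e. -1019.6 to one decimal place.
The peach type would prefer the pooling outcome.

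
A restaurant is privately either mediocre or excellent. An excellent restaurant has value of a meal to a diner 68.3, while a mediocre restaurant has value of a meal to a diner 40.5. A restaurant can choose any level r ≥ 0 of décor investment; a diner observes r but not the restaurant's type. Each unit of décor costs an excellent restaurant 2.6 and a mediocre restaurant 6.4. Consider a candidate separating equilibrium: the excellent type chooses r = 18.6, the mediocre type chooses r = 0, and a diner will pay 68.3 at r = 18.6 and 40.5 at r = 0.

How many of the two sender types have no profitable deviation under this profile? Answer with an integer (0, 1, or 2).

1

Excellent type: signal → 68.3 − 2.6 × 18.6 = 19.94; deviate to 0 → 40.5. IC fails (19.94 < 40.5).
Mediocre type: stay at 0 → 40.5; mimic → 68.3 − 6.4 × 18.6 = -50.74. IC holds (40.5 ≥ -50.74).
1 of 2 constraints hold, so this profile is not an equilibrium.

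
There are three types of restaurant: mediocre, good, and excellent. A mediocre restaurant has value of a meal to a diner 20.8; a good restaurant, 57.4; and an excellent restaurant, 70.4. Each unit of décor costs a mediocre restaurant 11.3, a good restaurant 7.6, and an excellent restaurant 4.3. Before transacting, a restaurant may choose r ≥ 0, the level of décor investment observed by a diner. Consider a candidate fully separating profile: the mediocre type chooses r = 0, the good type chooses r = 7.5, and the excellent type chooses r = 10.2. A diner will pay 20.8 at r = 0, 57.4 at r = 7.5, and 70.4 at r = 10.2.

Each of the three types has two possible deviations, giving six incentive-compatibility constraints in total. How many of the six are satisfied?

5

Excellent (own payoff 70.4 − 4.3×10.2 = 26.54): to r=0 gives 20.8 → no gain ✓; to r=7.5 gives 57.4 − 4.3×7.5 = 25.15 → no gain ✓.
Good (own payoff 57.4 − 7.6×7.5 = 0.4): to r=0 gives 20.8 → profitable ✗; to r=10.2 gives 70.4 − 7.6×10.2 = -7.12 → no gain ✓.
Mediocre (own payoff 20.8): to r=7.5 gives 57.4 − 11.3×7.5 = -27.35 → no gain ✓; to r=10.2 gives 70.4 − 11.3×10.2 = -44.86 → no gain ✓.
5 of the 6 constraints hold; not an equilibrium.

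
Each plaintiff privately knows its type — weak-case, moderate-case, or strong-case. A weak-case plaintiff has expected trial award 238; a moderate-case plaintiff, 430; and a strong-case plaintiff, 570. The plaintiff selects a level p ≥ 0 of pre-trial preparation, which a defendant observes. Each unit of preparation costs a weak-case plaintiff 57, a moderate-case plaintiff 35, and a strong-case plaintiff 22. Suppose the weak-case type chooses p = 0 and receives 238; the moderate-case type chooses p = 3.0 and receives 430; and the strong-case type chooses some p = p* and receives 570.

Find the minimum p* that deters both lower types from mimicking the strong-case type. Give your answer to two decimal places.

Weak-case type (on-path payoff 238) won't mimic when 238 ≥ 570 − 57·p*, i.e. p* ≥ 5.82.
Moderate-case type (on-path payoff 430 − 35×3.0 = 325) won't mimic when 325 ≥ 570 − 35·p*, i.e. p* ≥ 7.00.
Both must hold, so p* = max(5.82, 7.00) = 7.00. The moderate-case type's constraint binds.

7.00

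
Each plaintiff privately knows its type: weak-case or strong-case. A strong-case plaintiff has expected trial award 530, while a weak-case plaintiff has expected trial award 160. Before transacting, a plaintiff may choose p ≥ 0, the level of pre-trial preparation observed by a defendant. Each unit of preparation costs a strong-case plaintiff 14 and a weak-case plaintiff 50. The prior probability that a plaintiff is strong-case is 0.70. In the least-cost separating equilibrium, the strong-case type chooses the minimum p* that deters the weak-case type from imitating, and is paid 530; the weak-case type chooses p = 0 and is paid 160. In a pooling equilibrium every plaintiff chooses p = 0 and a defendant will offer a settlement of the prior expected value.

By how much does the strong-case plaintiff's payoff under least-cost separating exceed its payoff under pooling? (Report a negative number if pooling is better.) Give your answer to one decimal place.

7.4

Least-cost separating signal: p* solves 160 = 530 − 50·p*, so p* = (530 − 160)/50 = 7.4.
Strong-case type's separating payoff: 530 − 14 × p* = 530 − 14 × (530 − 160)/50 = 530 − 5180/50 = 426.4.
Pooling payoff: 0.70 × 530 + 0.30 × 160 = 419.
Difference: 426.4 − 419 = 7.4.
The strong-case type prefers to separate.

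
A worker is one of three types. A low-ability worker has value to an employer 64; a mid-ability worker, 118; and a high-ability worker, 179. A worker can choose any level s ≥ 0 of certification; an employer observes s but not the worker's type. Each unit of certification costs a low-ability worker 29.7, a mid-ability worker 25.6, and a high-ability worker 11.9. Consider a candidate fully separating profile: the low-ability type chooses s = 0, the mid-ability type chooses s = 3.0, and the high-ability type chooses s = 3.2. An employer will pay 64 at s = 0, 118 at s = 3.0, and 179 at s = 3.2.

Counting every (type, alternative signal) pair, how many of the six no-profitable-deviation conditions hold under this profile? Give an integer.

Mid-ability (own payoff 118 − 25.6×3.0 = 41.2): to s=0 gives 64 → profitable ✗; to s=3.2 gives 179 − 25.6×3.2 = 97.08 → profitable ✗.
High-ability (own payoff 179 − 11.9×3.2 = 140.92): to s=0 gives 64 → no gain ✓; to s=3.0 gives 118 − 11.9×3.0 = 82.3 → no gain ✓.
Low-ability (own payoff 64): to s=3.0 gives 118 − 29.7×3.0 = 28.9 → no gain ✓; to s=3.2 gives 179 − 29.7×3.2 = 83.96 → profitable ✗.
3 of the 6 constraints hold; not an equilibrium.

3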